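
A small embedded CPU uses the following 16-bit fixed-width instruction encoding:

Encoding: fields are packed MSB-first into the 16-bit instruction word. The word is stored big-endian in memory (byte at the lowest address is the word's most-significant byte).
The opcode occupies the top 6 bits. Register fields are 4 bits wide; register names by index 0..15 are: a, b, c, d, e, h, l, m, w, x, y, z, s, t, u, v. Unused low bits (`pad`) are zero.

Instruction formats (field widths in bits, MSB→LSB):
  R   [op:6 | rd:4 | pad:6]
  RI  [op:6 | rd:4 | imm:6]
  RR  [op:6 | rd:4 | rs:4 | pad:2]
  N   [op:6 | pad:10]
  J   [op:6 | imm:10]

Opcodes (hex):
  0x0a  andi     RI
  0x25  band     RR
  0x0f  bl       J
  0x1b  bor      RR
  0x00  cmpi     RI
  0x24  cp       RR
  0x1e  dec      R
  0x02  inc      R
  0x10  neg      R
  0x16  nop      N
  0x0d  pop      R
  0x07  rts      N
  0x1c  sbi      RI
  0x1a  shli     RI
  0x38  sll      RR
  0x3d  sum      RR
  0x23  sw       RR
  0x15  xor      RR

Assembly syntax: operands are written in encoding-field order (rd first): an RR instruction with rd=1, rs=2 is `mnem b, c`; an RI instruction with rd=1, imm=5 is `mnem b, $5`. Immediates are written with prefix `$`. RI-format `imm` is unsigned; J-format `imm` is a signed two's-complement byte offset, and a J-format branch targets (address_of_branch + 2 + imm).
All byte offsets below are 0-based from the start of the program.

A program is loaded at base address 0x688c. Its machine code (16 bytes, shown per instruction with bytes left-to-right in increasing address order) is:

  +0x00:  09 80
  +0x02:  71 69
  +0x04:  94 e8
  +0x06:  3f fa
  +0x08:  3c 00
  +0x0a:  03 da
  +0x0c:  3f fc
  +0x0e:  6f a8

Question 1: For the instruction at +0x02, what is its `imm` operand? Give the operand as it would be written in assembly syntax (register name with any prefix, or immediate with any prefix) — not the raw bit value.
[02] 71 69 → 0x7169
  opcode bits[15:10]=0x1c: sbi/RI
  rd@[9:6]=0x5 ⇒ h
  imm@[5:0]=0x29 ⇒ $41

$41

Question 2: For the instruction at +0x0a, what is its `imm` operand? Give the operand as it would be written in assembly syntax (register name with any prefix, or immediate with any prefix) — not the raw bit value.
[0a] 03 da → 0x03da
  top 6b → 0x0 → cmpi [RI]
  [9:6] rd=15 = v
  [5:0] imm=26 = $26

$26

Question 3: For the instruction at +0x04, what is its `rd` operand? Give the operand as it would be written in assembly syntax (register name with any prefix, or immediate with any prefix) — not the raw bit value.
off 0x04: read 94 e8 as big → 0x94e8
  op=0x94e8>>10=0x25 ⇒ band (RR)
  rd@[9:6]=0x3 ⇒ d
  rs@[5:2]=0xa ⇒ y

d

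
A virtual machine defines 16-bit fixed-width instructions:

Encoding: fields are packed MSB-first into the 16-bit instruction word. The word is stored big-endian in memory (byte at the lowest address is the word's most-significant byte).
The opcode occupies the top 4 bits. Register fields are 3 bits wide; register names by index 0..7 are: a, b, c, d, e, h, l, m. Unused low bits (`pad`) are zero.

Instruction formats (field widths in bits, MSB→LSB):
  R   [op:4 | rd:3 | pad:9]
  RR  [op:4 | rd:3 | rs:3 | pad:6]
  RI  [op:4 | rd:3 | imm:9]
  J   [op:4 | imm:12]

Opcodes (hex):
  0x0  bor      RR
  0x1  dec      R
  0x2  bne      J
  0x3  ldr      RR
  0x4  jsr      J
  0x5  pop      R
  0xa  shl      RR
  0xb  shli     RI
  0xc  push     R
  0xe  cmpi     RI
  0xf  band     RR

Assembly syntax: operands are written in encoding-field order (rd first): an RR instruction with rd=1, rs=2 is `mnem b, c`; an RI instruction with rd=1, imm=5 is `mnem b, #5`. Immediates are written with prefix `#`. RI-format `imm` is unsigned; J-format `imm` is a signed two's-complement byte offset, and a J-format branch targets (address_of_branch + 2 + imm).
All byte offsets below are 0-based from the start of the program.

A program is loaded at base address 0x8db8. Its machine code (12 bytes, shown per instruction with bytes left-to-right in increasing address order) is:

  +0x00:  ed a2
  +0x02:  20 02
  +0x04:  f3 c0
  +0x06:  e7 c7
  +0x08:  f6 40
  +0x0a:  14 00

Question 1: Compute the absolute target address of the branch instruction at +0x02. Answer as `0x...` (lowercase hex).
0x8dbe

@+02  big-endian(20 02) = 0x2002
  op=0x2002>>12=0x2 ⇒ bne (J)
  imm@[11:0]=0x2 ⇒ #2
  target = base 0x8db8 + off 0x02 + 2 + imm 2 = 0x8dbe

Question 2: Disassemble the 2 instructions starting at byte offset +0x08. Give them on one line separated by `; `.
@+08  big-endian(f6 40) = 0xf640
  op=0xf640>>12=0xf ⇒ band (RR)
  rd@[11:9]=0x3 ⇒ d
  rs@[8:6]=0x1 ⇒ b
@+0a  big-endian(14 00) = 0x1400
  op=0x1400>>12=0x1 ⇒ dec (R)
  rd@[11:9]=0x2 ⇒ c

band d, b; dec c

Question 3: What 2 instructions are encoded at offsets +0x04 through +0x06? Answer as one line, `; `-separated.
band b, m; cmpi d, #455

off 0x04: read f3 c0 as big → 0xf3c0
  top 4b → 0xf → band [RR]
  rd@[11:9]=0x1 ⇒ b
  rs@[8:6]=0x7 ⇒ m
off 0x06: read e7 c7 as big → 0xe7c7
  top 4b → 0xe → cmpi [RI]
  rd@[11:9]=0x3 ⇒ d
  imm@[8:0]=0x1c7 ⇒ #455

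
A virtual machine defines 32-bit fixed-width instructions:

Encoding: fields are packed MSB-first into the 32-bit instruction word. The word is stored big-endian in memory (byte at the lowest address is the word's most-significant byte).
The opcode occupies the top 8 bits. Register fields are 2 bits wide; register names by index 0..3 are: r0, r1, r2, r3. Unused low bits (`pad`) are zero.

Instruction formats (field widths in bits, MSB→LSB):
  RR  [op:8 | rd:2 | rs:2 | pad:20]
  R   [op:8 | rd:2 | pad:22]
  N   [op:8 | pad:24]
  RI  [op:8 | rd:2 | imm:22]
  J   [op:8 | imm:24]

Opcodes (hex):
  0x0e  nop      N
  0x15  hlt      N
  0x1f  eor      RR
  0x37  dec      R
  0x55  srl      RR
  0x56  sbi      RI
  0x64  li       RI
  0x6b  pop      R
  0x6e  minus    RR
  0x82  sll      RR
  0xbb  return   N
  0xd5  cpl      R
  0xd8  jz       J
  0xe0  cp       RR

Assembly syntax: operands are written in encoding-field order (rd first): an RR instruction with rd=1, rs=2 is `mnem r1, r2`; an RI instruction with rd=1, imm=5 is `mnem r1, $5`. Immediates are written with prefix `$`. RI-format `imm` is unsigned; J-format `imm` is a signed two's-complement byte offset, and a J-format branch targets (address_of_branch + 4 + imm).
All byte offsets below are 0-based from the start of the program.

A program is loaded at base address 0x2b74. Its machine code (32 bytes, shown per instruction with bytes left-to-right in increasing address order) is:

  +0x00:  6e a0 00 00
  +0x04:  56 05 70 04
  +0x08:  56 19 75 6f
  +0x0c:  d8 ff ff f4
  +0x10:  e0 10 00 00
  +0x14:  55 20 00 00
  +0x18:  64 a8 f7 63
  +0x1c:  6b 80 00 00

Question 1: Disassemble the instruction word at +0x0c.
+0x0c: d8 ff ff f4 ⇒ word 0xd8fffff4 (big)
  op=0xd8fffff4>>24=0xd8 ⇒ jz (J)
  imm: (w>>0)&0xffffff=0xfffff4 (s24→-12) → $-12

jz $-12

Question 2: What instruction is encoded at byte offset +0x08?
[08] 56 19 75 6f → 0x5619756f
  opcode bits[31:24]=0x56: sbi/RI
  rd: (w>>22)&0x3=0x0 → r0
  imm: (w>>0)&0x3fffff=0x19756f → $1668463

sbi r0, $1668463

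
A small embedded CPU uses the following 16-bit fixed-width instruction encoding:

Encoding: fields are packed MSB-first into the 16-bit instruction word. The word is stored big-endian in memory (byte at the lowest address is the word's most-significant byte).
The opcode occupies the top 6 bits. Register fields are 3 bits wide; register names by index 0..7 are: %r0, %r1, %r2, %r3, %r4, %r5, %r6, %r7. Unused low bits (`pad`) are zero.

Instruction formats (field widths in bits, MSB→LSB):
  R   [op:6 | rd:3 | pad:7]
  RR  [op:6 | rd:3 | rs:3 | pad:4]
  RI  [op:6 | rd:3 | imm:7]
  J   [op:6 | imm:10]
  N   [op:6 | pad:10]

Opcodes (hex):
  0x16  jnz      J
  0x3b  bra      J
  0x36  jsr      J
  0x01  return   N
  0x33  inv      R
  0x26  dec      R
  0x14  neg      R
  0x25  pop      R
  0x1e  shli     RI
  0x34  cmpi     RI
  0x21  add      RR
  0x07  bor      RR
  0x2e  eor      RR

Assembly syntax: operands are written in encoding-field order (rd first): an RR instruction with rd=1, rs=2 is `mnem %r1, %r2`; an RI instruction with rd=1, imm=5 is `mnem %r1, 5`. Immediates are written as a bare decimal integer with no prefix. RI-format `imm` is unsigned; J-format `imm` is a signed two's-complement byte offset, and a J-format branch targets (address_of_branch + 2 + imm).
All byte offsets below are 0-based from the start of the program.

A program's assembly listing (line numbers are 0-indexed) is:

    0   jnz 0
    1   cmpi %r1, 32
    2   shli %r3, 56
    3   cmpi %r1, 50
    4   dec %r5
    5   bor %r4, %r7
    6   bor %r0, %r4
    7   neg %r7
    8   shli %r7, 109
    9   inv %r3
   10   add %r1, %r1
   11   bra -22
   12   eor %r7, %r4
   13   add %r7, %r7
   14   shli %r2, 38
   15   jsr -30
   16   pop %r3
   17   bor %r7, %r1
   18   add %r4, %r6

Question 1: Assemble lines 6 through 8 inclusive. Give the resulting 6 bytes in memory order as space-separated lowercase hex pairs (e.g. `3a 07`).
6. bor fields op=0x7:6|rd=0:3|rs=4:3|pad=0:4 → word 1c40h → 1c 40
7. neg fields op=0x14:6|rd=7:3|pad=0:7 → word 5380h → 53 80
8. shli fields op=0x1e:6|rd=7:3|imm=109:7 → word 7bedh → 7b ed

1c 40 53 80 7b ed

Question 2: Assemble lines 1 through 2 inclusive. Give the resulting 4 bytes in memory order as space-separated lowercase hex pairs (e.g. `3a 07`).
d0 a0 79 b8

line 1 (cmpi): pack op=0x34:6|rd=1:3|imm=32:7 = 0xd0a0; big→ d0 a0
line 2 (shli): pack op=0x1e:6|rd=3:3|imm=56:7 = 0x79b8; big→ 79 b8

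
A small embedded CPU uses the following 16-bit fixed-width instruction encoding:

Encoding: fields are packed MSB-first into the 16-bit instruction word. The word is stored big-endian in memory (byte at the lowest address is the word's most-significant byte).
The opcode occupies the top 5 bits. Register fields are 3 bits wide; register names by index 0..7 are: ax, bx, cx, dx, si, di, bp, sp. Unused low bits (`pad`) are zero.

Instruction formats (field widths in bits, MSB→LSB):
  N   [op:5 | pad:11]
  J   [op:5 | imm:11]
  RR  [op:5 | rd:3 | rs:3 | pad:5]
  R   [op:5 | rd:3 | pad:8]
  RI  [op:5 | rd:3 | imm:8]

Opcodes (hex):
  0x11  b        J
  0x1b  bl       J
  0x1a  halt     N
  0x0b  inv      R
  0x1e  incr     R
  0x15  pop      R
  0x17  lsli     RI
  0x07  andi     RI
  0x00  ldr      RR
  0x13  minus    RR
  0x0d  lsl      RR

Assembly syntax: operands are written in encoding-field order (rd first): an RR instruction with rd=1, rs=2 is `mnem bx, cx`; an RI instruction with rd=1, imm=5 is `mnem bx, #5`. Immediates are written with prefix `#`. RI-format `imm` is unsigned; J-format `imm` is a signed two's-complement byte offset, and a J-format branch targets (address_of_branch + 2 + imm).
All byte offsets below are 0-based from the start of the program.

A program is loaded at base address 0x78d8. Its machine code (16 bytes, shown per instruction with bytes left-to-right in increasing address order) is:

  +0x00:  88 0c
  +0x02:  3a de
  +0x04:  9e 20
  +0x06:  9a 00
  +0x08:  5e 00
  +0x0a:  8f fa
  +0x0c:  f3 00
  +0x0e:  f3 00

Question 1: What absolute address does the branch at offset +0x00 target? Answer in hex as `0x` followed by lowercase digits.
+0x00: 88 0c ⇒ word 0x880c (big)
  op=0x880c>>11=0x11 ⇒ b (J)
  imm: (w>>0)&0x7ff=0xc → #12
  target = base 0x78d8 + off 0x00 + 2 + imm 12 = 0x78e6

0x78e6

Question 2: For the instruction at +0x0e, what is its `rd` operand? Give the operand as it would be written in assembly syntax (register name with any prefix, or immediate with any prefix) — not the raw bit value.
dx

off 0x0e: read f3 00 as big → 0xf300
  op=0xf300>>11=0x1e ⇒ incr (R)
  [10:8] rd=3 = dx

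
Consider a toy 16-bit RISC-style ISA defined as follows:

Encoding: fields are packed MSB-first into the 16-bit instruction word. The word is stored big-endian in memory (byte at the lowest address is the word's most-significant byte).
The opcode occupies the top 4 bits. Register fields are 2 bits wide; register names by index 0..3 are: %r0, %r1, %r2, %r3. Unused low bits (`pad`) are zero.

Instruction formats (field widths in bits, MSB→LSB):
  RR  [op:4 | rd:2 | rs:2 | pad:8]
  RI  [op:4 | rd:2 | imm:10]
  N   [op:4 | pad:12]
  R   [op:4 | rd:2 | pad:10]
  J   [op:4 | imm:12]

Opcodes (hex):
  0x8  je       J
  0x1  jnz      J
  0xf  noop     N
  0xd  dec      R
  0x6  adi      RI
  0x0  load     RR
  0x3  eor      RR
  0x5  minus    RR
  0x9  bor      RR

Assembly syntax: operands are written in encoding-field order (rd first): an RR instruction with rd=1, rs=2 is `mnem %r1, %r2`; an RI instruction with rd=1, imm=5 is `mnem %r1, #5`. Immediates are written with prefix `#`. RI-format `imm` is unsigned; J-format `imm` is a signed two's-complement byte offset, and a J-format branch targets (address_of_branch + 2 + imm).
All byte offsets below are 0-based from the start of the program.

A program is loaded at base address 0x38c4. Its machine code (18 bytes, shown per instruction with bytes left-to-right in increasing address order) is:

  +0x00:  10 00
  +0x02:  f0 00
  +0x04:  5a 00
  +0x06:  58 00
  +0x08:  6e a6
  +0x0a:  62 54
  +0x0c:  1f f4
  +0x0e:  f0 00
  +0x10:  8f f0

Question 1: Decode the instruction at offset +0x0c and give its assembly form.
jnz #-12

off 0x0c: read 1f f4 as big → 0x1ff4
  top 4b → 0x1 → jnz [J]
  imm: (w>>0)&0xfff=0xff4 (s12→-12) → #-12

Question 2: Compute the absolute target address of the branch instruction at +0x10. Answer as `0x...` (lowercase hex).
0x38c6

[10] 8f f0 → 0x8ff0
  top 4b → 0x8 → je [J]
  imm: (w>>0)&0xfff=0xff0 (s12→-16) → #-16
  target = base 0x38c4 + off 0x10 + 2 + imm -16 = 0x38c6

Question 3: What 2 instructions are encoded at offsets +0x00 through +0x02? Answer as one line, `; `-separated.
jnz #0; noop

[00] 10 00 → 0x1000
  op=0x1000>>12=0x1 ⇒ jnz (J)
  imm: (w>>0)&0xfff=0x0 → #0
[02] f0 00 → 0xf000
  op=0xf000>>12=0xf ⇒ noop (N)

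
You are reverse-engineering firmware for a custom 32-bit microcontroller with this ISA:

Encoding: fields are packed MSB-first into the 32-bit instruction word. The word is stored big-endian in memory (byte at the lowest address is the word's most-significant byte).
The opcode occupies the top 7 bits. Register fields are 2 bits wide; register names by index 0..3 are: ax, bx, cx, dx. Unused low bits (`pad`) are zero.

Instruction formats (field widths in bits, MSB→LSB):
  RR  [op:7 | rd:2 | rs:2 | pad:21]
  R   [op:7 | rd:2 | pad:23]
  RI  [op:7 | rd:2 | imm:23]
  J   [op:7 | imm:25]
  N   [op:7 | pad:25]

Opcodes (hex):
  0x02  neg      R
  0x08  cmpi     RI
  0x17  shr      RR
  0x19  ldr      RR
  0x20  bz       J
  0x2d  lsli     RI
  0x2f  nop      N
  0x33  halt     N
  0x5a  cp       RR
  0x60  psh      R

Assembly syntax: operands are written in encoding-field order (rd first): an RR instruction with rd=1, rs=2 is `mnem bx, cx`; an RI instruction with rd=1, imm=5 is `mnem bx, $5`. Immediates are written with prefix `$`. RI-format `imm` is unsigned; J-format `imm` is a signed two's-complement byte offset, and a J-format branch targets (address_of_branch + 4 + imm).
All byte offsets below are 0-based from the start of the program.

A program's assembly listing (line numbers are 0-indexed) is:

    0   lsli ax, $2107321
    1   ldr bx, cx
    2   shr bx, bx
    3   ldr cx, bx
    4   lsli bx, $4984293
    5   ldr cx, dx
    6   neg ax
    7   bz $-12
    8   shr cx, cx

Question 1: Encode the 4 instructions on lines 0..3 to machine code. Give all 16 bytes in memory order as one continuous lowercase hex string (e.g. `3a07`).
L0: lsli op=0x2d:7|rd=0:2|imm=2107321:23 ⇒ 0x5a2027b9 ⇒ big 5a 20 27 b9
L1: ldr op=0x19:7|rd=1:2|rs=2:2|pad=0:21 ⇒ 0x32c00000 ⇒ big 32 c0 00 00
L2: shr op=0x17:7|rd=1:2|rs=1:2|pad=0:21 ⇒ 0x2ea00000 ⇒ big 2e a0 00 00
L3: ldr op=0x19:7|rd=2:2|rs=1:2|pad=0:21 ⇒ 0x33200000 ⇒ big 33 20 00 00

5a2027b932c000002ea0000033200000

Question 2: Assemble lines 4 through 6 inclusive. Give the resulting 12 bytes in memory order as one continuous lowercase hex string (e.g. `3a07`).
5acc0de53360000004000000

4. lsli fields op=0x2d:7|rd=1:2|imm=4984293:23 → word 5acc0de5h → 5a cc 0d e5
5. ldr fields op=0x19:7|rd=2:2|rs=3:2|pad=0:21 → word 33600000h → 33 60 00 00
6. neg fields op=0x2:7|rd=0:2|pad=0:23 → word 04000000h → 04 00 00 00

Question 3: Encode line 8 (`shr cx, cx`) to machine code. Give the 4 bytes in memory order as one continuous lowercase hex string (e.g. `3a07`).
line 8 (shr): pack op=0x17:7|rd=2:2|rs=2:2|pad=0:21 = 0x2f400000; big→ 2f 40 00 00

2f400000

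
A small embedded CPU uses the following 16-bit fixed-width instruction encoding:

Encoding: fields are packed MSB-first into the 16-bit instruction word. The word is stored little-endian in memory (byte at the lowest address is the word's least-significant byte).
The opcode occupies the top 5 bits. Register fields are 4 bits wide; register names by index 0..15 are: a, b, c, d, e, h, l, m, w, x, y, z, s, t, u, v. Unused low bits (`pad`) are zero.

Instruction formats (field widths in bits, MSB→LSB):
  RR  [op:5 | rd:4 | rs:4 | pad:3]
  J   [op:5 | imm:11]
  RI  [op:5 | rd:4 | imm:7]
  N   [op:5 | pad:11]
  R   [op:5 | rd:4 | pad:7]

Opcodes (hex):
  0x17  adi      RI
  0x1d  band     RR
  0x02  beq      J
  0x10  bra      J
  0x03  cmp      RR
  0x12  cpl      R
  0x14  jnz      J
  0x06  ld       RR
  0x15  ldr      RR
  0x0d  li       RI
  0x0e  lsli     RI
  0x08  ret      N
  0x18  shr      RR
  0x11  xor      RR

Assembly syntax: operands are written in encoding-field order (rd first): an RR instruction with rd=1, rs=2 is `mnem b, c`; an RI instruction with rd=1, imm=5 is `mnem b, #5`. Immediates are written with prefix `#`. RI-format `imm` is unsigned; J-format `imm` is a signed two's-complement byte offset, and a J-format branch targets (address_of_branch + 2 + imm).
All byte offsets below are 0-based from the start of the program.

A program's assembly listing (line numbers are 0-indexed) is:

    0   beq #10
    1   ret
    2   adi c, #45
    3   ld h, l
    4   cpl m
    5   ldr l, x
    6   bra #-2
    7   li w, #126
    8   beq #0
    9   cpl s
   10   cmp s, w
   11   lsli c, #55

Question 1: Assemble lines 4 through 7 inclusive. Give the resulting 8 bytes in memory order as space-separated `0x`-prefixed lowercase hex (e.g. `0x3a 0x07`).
L4: cpl op=0x12:5|rd=7:4|pad=0:7 ⇒ 0x9380 ⇒ little 80 93
L5: ldr op=0x15:5|rd=6:4|rs=9:4|pad=0:3 ⇒ 0xab48 ⇒ little 48 ab
L6: bra op=0x10:5|imm=-2:11 ⇒ 0x87fe ⇒ little fe 87
L7: li op=0xd:5|rd=8:4|imm=126:7 ⇒ 0x6c7e ⇒ little 7e 6c

0x80 0x93 0x48 0xab 0xfe 0x87 0x7e 0x6c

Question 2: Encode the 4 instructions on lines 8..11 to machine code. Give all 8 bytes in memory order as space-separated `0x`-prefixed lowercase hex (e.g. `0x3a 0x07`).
L8: beq op=0x2:5|imm=0:11 ⇒ 0x1000 ⇒ little 00 10
L9: cpl op=0x12:5|rd=12:4|pad=0:7 ⇒ 0x9600 ⇒ little 00 96
L10: cmp op=0x3:5|rd=12:4|rs=8:4|pad=0:3 ⇒ 0x1e40 ⇒ little 40 1e
L11: lsli op=0xe:5|rd=2:4|imm=55:7 ⇒ 0x7137 ⇒ little 37 71

0x00 0x10 0x00 0x96 0x40 0x1e 0x37 0x71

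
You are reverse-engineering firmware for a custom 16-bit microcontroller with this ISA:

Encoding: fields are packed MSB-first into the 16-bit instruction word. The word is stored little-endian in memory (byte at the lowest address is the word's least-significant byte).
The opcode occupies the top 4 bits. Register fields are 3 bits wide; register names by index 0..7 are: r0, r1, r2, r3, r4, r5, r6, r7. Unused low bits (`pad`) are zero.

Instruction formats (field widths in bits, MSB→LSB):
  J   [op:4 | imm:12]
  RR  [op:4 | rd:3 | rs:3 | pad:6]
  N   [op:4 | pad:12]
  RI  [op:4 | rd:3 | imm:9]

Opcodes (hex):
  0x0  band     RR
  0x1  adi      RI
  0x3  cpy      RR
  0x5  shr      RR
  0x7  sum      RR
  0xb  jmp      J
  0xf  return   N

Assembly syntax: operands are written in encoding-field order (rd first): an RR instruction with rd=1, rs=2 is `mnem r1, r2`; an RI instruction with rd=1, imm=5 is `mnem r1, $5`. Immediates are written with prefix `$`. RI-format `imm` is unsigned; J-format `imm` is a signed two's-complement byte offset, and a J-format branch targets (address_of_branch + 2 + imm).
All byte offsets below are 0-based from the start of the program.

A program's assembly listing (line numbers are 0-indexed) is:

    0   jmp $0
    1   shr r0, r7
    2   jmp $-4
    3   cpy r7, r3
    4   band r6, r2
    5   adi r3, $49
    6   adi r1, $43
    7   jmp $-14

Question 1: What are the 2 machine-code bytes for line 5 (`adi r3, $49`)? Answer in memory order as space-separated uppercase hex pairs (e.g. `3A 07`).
line 5 (adi): pack op=0x1:4|rd=3:3|imm=49:9 = 0x1631; little→ 31 16

31 16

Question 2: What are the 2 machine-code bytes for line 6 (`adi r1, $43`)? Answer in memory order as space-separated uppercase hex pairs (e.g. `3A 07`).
2B 12

L6: adi op=0x1:4|rd=1:3|imm=43:9 ⇒ 0x122b ⇒ little 2b 12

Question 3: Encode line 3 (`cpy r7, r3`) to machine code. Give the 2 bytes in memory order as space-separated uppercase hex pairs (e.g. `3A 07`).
C0 3E

3. cpy fields op=0x3:4|rd=7:3|rs=3:3|pad=0:6 → word 3ec0h → c0 3e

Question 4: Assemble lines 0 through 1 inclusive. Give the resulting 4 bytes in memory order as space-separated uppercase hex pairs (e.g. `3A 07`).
00 B0 C0 51

L0: jmp op=0xb:4|imm=0:12 ⇒ 0xb000 ⇒ little 00 b0
L1: shr op=0x5:4|rd=0:3|rs=7:3|pad=0:6 ⇒ 0x51c0 ⇒ little c0 51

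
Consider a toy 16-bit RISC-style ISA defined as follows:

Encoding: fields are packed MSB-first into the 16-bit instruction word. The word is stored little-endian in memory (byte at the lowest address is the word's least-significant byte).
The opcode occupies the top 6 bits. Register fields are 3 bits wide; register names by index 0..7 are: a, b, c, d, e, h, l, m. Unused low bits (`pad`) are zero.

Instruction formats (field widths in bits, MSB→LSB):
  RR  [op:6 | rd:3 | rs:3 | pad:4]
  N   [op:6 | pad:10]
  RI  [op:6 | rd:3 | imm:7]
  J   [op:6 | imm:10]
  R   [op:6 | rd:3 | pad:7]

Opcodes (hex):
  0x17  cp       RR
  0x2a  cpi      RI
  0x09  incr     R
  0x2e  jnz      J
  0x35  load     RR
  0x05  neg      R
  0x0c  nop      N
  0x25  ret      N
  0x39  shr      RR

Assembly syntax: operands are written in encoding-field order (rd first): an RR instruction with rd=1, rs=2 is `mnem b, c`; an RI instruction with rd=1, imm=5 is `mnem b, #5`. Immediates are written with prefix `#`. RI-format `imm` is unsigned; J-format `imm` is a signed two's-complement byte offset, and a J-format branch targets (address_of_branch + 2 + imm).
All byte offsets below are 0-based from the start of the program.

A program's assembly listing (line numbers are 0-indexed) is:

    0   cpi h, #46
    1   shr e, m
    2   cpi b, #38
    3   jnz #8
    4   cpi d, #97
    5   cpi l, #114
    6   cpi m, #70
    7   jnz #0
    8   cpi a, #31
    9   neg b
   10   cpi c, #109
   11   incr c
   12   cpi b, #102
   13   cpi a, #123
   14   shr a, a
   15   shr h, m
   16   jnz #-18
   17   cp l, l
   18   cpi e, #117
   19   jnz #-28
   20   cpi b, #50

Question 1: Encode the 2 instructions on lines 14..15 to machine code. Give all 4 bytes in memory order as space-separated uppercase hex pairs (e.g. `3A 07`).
14. shr fields op=0x39:6|rd=0:3|rs=0:3|pad=0:4 → word e400h → 00 e4
15. shr fields op=0x39:6|rd=5:3|rs=7:3|pad=0:4 → word e6f0h → f0 e6

00 E4 F0 E6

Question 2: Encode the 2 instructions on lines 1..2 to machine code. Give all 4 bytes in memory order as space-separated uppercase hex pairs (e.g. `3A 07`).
1. shr fields op=0x39:6|rd=4:3|rs=7:3|pad=0:4 → word e670h → 70 e6
2. cpi fields op=0x2a:6|rd=1:3|imm=38:7 → word a8a6h → a6 a8

70 E6 A6 A8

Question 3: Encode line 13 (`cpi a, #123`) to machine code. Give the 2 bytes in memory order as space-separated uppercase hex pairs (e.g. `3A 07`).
line 13 (cpi): pack op=0x2a:6|rd=0:3|imm=123:7 = 0xa87b; little→ 7b a8

7B A8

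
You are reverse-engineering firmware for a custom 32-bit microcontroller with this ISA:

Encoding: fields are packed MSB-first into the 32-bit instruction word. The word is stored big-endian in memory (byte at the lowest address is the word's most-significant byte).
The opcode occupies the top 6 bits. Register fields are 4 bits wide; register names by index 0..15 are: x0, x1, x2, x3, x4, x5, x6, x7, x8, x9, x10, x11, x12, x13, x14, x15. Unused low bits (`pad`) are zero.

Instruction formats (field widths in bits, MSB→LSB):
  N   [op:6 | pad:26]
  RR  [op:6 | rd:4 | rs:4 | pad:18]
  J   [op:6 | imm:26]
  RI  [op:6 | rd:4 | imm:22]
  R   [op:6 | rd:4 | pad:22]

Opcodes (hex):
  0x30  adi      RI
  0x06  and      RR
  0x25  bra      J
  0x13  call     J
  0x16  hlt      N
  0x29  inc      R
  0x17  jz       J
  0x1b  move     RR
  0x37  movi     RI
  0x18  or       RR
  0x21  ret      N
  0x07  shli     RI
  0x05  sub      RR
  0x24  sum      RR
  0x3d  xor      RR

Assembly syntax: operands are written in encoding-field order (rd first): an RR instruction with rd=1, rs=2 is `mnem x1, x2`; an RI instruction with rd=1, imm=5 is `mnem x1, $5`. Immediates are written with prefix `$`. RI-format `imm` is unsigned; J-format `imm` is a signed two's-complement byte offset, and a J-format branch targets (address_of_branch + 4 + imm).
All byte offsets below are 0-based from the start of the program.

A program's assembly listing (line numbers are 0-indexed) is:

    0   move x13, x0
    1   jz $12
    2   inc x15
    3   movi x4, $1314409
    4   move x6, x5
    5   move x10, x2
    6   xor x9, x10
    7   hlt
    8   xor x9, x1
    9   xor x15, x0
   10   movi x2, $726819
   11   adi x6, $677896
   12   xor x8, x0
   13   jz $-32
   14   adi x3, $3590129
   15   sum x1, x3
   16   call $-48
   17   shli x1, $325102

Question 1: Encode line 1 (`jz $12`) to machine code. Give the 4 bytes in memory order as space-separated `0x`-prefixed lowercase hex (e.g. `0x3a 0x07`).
0x5c 0x00 0x00 0x0c

line 1 (jz): pack op=0x17:6|imm=12:26 = 0x5c00000c; big→ 5c 00 00 0c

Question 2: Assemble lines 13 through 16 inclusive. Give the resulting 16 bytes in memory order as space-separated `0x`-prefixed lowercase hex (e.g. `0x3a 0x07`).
0x5f 0xff 0xff 0xe0 0xc0 0xf6 0xc7 0xf1 0x90 0x4c 0x00 0x00 0x4f 0xff 0xff 0xd0

line 13 (jz): pack op=0x17:6|imm=-32:26 = 0x5fffffe0; big→ 5f ff ff e0
line 14 (adi): pack op=0x30:6|rd=3:4|imm=3590129:22 = 0xc0f6c7f1; big→ c0 f6 c7 f1
line 15 (sum): pack op=0x24:6|rd=1:4|rs=3:4|pad=0:18 = 0x904c0000; big→ 90 4c 00 00
line 16 (call): pack op=0x13:6|imm=-48:26 = 0x4fffffd0; big→ 4f ff ff d0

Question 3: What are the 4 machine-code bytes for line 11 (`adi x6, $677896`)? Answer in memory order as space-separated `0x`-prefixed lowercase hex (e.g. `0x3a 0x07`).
line 11 (adi): pack op=0x30:6|rd=6:4|imm=677896:22 = 0xc18a5808; big→ c1 8a 58 08

0xc1 0x8a 0x58 0x08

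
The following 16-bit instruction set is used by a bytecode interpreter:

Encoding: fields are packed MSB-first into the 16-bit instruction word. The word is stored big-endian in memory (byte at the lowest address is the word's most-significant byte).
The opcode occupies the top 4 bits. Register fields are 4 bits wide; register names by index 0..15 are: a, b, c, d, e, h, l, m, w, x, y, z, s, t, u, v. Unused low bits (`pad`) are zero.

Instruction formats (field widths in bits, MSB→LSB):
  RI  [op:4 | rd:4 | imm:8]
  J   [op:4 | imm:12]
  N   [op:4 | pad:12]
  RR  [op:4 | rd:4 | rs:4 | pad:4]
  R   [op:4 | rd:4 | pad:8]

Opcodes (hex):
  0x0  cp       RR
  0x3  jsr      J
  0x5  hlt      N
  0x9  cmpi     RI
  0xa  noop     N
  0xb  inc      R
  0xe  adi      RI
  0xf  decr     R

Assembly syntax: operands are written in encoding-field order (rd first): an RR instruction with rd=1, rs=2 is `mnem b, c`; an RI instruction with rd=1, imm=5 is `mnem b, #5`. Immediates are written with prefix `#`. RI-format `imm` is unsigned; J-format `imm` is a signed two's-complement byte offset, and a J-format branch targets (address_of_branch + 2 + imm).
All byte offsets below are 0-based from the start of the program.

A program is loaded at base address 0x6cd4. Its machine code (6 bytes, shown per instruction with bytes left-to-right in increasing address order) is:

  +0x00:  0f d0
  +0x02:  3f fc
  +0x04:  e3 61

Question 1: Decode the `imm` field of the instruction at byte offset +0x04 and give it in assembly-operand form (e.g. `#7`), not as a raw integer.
+0x04: e3 61 ⇒ word 0xe361 (big)
  opcode bits[15:12]=0xe: adi/RI
  rd: (w>>8)&0xf=0x3 → d
  imm: (w>>0)&0xff=0x61 → #97

#97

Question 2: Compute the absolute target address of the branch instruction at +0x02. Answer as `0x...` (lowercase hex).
0x6cd4

@+02  big-endian(3f fc) = 0x3ffc
  opcode bits[15:12]=0x3: jsr/J
  imm@[11:0]=0xffc (s12→-4) ⇒ #-4
  target = base 0x6cd4 + off 0x02 + 2 + imm -4 = 0x6cd4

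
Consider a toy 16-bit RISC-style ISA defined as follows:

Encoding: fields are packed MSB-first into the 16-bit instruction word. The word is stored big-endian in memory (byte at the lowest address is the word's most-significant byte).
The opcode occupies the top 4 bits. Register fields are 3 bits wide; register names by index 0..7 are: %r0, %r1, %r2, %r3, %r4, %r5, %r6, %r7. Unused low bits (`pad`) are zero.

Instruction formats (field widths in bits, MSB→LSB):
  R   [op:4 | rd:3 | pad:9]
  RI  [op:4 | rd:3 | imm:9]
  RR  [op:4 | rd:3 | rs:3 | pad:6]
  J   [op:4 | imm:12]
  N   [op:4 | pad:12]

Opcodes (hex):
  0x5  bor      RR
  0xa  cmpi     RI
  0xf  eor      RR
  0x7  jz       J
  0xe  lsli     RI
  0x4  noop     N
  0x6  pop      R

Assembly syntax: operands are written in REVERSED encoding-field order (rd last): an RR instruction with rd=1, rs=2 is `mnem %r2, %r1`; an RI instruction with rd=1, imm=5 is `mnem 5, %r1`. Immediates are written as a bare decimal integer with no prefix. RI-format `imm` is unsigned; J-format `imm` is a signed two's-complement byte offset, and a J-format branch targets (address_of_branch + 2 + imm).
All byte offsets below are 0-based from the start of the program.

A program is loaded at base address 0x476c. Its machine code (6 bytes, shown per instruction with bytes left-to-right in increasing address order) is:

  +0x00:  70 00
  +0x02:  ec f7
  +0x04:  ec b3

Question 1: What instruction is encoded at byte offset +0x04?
+0x04: ec b3 ⇒ word 0xecb3 (big)
  opcode bits[15:12]=0xe: lsli/RI
  rd: (w>>9)&0x7=0x6 → %r6
  imm: (w>>0)&0x1ff=0xb3 → 179

lsli 179, %r6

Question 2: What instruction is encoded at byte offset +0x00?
jz 0

@+00  big-endian(70 00) = 0x7000
  op=0x7000>>12=0x7 ⇒ jz (J)
  imm: (w>>0)&0xfff=0x0 → 0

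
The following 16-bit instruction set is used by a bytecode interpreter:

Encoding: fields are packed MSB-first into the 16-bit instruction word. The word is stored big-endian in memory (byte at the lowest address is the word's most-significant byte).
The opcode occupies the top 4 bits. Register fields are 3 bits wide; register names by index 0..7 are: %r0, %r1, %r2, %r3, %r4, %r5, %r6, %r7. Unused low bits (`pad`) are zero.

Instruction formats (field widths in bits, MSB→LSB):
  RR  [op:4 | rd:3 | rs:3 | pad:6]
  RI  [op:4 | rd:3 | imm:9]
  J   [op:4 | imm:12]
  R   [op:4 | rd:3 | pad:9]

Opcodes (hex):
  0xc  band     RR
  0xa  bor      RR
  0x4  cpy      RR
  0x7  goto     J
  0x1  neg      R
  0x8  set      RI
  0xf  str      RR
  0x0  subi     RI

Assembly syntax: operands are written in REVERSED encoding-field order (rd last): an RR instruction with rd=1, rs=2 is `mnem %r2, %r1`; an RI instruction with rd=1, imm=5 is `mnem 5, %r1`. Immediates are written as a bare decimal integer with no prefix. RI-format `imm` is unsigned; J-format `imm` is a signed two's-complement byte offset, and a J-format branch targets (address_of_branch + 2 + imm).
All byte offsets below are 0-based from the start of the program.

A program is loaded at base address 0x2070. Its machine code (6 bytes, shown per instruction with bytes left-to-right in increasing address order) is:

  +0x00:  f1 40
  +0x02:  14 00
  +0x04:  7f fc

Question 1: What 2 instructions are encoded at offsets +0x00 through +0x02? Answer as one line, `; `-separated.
+0x00: f1 40 ⇒ word 0xf140 (big)
  top 4b → 0xf → str [RR]
  [11:9] rd=0 = %r0
  [8:6] rs=5 = %r5
+0x02: 14 00 ⇒ word 0x1400 (big)
  top 4b → 0x1 → neg [R]
  [11:9] rd=2 = %r2

str %r5, %r0; neg %r2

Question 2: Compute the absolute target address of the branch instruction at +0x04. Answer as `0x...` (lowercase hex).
+0x04: 7f fc ⇒ word 0x7ffc (big)
  op=0x7ffc>>12=0x7 ⇒ goto (J)
  imm@[11:0]=0xffc (s12→-4) ⇒ -4
  target = base 0x2070 + off 0x04 + 2 + imm -4 = 0x2072

0x2072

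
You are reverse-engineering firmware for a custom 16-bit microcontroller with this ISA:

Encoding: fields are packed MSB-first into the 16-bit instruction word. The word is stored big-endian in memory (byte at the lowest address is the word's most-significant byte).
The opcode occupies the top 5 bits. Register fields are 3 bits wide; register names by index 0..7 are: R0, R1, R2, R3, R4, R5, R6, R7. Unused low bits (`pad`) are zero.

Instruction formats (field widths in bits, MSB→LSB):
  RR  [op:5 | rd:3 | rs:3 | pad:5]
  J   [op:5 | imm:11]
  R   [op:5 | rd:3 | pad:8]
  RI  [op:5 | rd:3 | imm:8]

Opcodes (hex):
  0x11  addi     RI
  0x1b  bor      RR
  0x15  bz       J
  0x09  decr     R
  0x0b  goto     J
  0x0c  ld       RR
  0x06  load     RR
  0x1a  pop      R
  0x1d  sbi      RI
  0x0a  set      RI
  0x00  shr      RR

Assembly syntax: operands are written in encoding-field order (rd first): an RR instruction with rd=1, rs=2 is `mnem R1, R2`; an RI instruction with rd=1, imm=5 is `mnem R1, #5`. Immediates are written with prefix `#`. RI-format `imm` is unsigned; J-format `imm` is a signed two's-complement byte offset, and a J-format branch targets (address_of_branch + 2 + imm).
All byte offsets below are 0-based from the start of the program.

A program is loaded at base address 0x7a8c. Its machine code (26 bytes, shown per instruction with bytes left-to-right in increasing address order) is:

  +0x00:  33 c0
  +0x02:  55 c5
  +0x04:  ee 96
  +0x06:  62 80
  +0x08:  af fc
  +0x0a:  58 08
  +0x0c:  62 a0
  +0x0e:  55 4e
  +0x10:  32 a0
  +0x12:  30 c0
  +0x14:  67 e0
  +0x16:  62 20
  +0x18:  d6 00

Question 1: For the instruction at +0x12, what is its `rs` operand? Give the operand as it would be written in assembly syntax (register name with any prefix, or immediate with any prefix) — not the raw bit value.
R6

off 0x12: read 30 c0 as big → 0x30c0
  op=0x30c0>>11=0x6 ⇒ load (RR)
  rd@[10:8]=0x0 ⇒ R0
  rs@[7:5]=0x6 ⇒ R6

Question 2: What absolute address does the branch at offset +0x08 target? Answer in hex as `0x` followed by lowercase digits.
off 0x08: read af fc as big → 0xaffc
  opcode bits[15:11]=0x15: bz/J
  imm: (w>>0)&0x7ff=0x7fc (s11→-4) → #-4
  target = base 0x7a8c + off 0x08 + 2 + imm -4 = 0x7a92

0x7a92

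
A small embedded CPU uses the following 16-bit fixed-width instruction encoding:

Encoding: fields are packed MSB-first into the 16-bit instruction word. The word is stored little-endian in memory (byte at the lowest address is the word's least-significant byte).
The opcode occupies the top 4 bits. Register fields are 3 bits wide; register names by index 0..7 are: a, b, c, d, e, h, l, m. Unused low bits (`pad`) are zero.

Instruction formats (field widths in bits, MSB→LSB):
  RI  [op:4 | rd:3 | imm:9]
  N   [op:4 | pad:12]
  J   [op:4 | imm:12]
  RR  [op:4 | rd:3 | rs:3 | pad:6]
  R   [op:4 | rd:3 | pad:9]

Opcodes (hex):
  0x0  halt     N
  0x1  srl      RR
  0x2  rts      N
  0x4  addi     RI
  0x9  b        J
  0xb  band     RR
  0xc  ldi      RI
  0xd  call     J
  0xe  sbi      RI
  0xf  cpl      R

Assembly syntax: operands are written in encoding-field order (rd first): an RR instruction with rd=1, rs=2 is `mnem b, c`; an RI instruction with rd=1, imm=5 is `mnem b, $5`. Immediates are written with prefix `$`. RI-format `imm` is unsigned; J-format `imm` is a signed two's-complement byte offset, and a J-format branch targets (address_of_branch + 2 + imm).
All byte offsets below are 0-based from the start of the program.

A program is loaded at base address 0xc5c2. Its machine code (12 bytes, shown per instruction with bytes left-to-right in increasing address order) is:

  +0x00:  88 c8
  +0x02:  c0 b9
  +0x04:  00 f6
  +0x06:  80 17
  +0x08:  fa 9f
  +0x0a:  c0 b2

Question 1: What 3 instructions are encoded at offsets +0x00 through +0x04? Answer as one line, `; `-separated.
[00] 88 c8 → 0xc888
  top 4b → 0xc → ldi [RI]
  rd: (w>>9)&0x7=0x4 → e
  imm: (w>>0)&0x1ff=0x88 → $136
[02] c0 b9 → 0xb9c0
  top 4b → 0xb → band [RR]
  rd: (w>>9)&0x7=0x4 → e
  rs: (w>>6)&0x7=0x7 → m
[04] 00 f6 → 0xf600
  top 4b → 0xf → cpl [R]
  rd: (w>>9)&0x7=0x3 → d

ldi e, $136; band e, m; cpl d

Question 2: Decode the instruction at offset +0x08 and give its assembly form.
b $-6

@+08  little-endian(fa 9f) = 0x9ffa
  opcode bits[15:12]=0x9: b/J
  imm: (w>>0)&0xfff=0xffa (s12→-6) → $-6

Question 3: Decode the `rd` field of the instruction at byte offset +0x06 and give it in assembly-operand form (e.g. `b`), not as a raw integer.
d

+0x06: 80 17 ⇒ word 0x1780 (little)
  op=0x1780>>12=0x1 ⇒ srl (RR)
  rd@[11:9]=0x3 ⇒ d
  rs@[8:6]=0x6 ⇒ l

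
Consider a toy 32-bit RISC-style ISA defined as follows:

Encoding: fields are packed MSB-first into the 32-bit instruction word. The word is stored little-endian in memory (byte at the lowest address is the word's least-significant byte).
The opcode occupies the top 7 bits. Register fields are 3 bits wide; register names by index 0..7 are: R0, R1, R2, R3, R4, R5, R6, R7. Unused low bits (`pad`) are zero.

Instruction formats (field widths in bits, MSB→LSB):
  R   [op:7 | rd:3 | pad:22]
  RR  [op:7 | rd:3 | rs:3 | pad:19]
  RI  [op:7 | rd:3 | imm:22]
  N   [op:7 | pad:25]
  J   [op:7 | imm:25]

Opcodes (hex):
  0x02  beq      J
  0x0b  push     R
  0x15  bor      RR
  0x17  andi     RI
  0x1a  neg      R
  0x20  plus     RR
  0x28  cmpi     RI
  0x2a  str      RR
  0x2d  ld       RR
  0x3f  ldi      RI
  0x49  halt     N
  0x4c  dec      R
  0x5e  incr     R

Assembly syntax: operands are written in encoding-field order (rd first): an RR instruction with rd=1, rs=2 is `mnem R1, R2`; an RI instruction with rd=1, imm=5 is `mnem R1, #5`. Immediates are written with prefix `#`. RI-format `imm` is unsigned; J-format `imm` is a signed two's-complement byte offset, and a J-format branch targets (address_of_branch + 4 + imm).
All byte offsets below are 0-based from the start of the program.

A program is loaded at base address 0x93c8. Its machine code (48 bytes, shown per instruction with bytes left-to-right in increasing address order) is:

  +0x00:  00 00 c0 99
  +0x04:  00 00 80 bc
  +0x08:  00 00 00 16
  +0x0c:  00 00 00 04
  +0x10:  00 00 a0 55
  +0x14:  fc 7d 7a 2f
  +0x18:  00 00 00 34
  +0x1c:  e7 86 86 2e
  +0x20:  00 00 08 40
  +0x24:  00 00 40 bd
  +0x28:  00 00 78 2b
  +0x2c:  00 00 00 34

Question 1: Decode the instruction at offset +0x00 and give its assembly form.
[00] 00 00 c0 99 → 0x99c00000
  opcode bits[31:25]=0x4c: dec/R
  rd@[24:22]=0x7 ⇒ R7

dec R7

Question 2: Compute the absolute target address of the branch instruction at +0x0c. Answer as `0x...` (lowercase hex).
0x93d8

[0c] 00 00 00 04 → 0x04000000
  op=0x04000000>>25=0x2 ⇒ beq (J)
  imm@[24:0]=0x0 ⇒ #0
  target = base 0x93c8 + off 0x0c + 4 + imm 0 = 0x93d8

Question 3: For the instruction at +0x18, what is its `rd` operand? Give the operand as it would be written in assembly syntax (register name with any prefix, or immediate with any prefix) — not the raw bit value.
+0x18: 00 00 00 34 ⇒ word 0x34000000 (little)
  top 7b → 0x1a → neg [R]
  rd: (w>>22)&0x7=0x0 → R0

R0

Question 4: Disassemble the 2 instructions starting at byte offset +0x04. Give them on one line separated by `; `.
incr R2; push R0

+0x04: 00 00 80 bc ⇒ word 0xbc800000 (little)
  opcode bits[31:25]=0x5e: incr/R
  [24:22] rd=2 = R2
+0x08: 00 00 00 16 ⇒ word 0x16000000 (little)
  opcode bits[31:25]=0xb: push/R
  [24:22] rd=0 = R0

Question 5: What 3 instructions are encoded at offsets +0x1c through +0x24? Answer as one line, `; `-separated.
andi R2, #427751; plus R0, R1; incr R5

@+1c  little-endian(e7 86 86 2e) = 0x2e8686e7
  opcode bits[31:25]=0x17: andi/RI
  rd@[24:22]=0x2 ⇒ R2
  imm@[21:0]=0x686e7 ⇒ #427751
@+20  little-endian(00 00 08 40) = 0x40080000
  opcode bits[31:25]=0x20: plus/RR
  rd@[24:22]=0x0 ⇒ R0
  rs@[21:19]=0x1 ⇒ R1
@+24  little-endian(00 00 40 bd) = 0xbd400000
  opcode bits[31:25]=0x5e: incr/R
  rd@[24:22]=0x5 ⇒ R5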